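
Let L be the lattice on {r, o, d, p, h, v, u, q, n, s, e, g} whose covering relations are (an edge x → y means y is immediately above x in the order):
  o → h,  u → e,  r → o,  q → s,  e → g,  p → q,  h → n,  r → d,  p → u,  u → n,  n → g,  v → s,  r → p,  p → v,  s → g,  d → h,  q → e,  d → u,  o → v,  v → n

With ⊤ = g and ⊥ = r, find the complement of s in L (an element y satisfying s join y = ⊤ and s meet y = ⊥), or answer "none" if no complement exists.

d

Need y with s ∨ y = g and s ∧ y = r.
Checking each element gives: d.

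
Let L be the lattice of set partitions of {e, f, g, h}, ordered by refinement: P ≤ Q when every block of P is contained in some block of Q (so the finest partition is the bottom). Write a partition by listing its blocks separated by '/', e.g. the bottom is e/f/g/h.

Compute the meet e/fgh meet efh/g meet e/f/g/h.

The meet (common refinement) of e/fgh, efh/g, e/f/g/h intersects blocks pairwise, giving e/f/g/h.

e/f/g/h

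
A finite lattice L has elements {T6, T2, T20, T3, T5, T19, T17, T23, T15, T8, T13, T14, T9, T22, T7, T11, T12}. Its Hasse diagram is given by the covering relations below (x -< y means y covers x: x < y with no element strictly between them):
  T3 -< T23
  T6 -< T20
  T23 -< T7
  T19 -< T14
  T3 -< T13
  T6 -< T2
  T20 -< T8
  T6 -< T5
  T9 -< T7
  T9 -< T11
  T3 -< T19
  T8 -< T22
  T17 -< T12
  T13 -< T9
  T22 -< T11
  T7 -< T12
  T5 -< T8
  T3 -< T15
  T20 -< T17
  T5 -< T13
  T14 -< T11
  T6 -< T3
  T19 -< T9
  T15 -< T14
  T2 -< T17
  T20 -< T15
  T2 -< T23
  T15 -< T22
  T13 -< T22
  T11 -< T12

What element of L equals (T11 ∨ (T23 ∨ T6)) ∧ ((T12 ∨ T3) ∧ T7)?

T23 ∨ T6 = T23
T11 ∨ T23 = T12
T12 ∨ T3 = T12
T12 ∧ T7 = T7
T12 ∧ T7 = T7

T7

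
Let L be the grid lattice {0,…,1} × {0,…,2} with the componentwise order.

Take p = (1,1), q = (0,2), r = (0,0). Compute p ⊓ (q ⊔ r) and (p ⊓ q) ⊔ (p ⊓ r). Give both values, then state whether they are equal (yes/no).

q ⊔ r = (0,2), so p ⊓ (q ⊔ r) = (1,1) ⊓ (0,2) = (0,1).
p ⊓ q = (0,1) and p ⊓ r = (0,0), so (p ⊓ q) ⊔ (p ⊓ r) = (0,1) ⊔ (0,0) = (0,1).
Equal: yes.

(0,1); (0,1); yes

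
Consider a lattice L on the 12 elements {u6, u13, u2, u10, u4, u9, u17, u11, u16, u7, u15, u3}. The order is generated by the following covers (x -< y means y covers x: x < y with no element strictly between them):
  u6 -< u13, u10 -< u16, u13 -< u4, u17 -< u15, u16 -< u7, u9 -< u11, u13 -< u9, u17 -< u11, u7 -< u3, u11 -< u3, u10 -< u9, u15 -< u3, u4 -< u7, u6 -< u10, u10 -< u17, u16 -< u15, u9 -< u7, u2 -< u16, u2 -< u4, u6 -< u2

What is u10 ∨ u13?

Common upper bounds of {u10, u13}: u11, u3, u7, u9.
The least among these is u9.

u9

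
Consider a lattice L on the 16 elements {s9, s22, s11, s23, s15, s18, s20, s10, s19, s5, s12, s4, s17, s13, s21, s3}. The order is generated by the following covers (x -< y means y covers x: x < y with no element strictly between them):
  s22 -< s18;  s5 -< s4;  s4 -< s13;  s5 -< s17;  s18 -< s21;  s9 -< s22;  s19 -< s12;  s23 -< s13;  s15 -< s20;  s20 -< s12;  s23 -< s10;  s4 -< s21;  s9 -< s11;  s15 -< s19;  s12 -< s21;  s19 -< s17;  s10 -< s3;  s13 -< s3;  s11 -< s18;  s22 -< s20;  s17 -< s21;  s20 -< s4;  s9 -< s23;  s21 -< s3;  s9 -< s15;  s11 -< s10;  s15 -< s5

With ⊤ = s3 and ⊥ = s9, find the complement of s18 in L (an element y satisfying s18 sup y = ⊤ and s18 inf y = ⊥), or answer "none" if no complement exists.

Need y with s18 ∨ y = s3 and s18 ∧ y = s9.
Checking each element gives: s23.

s23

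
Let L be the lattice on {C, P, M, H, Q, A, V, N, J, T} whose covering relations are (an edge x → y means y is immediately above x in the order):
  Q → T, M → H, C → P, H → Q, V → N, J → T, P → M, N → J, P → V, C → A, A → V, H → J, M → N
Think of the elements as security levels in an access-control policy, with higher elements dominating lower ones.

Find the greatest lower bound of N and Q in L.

Common lower bounds of {N, Q}: C, M, P.
The greatest among these is M.

M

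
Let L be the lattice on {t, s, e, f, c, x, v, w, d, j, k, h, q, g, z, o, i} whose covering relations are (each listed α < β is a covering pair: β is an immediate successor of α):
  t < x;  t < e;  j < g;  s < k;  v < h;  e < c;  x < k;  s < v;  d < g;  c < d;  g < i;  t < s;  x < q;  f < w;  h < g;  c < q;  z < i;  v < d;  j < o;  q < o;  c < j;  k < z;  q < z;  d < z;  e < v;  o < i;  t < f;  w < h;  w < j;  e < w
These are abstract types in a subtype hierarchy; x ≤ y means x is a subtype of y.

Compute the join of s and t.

s

Common upper bounds of {s, t}: d, g, h, i, k, s, v, z.
The least among these is s.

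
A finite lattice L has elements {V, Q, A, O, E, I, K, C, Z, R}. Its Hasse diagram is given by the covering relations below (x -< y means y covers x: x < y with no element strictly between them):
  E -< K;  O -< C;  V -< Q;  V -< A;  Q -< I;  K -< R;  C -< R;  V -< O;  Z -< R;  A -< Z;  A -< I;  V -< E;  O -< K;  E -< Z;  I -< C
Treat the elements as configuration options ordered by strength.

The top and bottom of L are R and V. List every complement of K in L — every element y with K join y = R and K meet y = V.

A, I, Q

Need y with K ∨ y = R and K ∧ y = V.
Checking each element gives: A, I, Q.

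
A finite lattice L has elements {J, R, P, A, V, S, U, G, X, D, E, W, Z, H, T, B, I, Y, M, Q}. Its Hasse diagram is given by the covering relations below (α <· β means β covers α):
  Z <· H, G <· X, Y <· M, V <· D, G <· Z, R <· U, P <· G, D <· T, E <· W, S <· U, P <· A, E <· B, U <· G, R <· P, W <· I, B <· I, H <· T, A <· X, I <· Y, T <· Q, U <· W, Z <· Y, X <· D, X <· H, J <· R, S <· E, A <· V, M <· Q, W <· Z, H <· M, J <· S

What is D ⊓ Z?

G

Common lower bounds of {D, Z}: G, J, P, R, S, U.
The greatest among these is G.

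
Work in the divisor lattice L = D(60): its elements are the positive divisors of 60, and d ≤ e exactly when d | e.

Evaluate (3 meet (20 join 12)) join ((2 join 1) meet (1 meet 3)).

3

20 ∨ 12 = 60
3 ∧ 60 = 3
2 ∨ 1 = 2
1 ∧ 3 = 1
2 ∧ 1 = 1
3 ∨ 1 = 3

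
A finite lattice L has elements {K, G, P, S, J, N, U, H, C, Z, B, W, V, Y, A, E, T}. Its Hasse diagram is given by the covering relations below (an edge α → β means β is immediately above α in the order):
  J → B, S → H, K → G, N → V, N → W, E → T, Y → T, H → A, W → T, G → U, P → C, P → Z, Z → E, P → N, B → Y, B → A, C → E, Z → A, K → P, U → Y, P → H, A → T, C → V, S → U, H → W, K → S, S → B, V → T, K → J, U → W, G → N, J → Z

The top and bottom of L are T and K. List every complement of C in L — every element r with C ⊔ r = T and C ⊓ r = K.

Need r with C ∨ r = T and C ∧ r = K.
Checking each element gives: B, S, U, Y.

B, S, U, Y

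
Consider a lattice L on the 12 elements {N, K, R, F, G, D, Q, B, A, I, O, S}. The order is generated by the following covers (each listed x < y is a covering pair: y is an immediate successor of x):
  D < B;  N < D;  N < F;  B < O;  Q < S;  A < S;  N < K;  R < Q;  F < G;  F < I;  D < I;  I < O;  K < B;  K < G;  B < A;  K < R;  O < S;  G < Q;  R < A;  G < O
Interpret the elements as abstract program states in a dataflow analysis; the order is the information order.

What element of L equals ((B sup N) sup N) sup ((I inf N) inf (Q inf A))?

B ∨ N = B
B ∨ N = B
I ∧ N = N
Q ∧ A = R
N ∧ R = N
B ∨ N = B

B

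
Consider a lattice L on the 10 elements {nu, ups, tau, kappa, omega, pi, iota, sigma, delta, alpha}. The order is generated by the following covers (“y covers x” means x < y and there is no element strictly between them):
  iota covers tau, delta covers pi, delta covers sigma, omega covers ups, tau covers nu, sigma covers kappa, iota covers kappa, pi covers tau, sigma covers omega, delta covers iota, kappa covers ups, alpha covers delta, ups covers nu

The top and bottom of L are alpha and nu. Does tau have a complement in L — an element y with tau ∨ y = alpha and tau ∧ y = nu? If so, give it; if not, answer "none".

none

For every candidate y, either tau ∨ y ≠ alpha or tau ∧ y ≠ nu; no complement exists.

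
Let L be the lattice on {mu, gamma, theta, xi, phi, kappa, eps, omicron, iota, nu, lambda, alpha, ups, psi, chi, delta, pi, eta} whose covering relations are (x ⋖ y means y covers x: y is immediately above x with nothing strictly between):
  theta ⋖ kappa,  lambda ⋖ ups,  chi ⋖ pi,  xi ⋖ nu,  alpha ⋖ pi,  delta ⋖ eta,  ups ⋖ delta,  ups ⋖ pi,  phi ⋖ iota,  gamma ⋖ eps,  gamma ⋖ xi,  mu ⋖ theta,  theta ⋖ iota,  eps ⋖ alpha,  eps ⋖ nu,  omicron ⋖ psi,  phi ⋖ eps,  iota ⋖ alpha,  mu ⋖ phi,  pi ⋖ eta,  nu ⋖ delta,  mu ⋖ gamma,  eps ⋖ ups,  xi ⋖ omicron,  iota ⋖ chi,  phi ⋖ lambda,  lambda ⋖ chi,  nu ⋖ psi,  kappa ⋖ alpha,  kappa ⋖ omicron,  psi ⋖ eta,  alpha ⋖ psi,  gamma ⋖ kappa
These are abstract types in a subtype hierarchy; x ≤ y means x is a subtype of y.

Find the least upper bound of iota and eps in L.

alpha

Common upper bounds of {iota, eps}: alpha, eta, pi, psi.
The least among these is alpha.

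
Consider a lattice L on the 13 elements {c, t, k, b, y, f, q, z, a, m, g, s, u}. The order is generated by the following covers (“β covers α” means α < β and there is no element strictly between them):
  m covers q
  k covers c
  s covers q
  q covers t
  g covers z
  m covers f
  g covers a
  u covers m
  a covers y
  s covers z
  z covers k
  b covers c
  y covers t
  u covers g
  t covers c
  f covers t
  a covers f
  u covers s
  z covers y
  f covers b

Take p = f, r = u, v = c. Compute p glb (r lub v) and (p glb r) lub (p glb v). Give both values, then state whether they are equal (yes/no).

f; f; yes

r lub v = u, so p glb (r lub v) = f glb u = f.
p glb r = f and p glb v = c, so (p glb r) lub (p glb v) = f lub c = f.
Equal: yes.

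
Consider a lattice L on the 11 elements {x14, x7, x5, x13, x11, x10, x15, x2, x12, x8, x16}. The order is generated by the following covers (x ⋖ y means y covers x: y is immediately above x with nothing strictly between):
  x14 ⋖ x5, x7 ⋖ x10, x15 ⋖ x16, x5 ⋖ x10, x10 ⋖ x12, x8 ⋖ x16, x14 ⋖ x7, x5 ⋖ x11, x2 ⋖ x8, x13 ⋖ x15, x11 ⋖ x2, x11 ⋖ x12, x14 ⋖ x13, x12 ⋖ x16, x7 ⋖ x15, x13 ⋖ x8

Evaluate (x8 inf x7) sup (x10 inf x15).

x7

x8 ∧ x7 = x14
x10 ∧ x15 = x7
x14 ∨ x7 = x7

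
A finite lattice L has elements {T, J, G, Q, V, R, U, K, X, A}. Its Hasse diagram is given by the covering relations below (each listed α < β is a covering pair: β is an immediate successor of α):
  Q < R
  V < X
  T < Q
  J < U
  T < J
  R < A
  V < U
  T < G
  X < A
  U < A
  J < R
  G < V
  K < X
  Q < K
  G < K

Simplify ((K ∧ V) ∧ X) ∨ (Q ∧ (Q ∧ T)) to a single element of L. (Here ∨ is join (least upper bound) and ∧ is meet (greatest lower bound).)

G

K ∧ V = G
G ∧ X = G
Q ∧ T = T
Q ∧ T = T
G ∨ T = G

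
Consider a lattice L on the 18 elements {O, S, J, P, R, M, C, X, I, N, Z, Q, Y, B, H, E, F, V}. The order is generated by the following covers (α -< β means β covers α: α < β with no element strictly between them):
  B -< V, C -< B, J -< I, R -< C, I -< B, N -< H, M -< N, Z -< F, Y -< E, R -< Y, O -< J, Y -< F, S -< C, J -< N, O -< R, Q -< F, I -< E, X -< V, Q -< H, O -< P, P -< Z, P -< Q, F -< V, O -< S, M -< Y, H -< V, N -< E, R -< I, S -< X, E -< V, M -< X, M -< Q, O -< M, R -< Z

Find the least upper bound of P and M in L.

Q

Common upper bounds of {P, M}: F, H, Q, V.
The least among these is Q.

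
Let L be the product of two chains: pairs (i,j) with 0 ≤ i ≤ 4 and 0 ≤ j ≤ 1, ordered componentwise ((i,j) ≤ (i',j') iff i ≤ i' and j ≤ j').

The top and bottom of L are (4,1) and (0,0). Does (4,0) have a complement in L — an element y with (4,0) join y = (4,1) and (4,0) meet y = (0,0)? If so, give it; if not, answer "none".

Need y with (4,0) ∨ y = (4,1) and (4,0) ∧ y = (0,0).
Checking each element gives: (0,1).

(0,1)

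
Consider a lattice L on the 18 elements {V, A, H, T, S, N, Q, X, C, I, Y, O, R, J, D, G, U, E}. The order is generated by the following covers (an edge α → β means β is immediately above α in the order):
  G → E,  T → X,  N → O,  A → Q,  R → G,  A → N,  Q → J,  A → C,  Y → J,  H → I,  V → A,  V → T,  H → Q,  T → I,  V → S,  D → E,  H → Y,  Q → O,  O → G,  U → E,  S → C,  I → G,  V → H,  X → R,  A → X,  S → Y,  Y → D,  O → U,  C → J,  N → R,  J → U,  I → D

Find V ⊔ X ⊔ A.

X

Common upper bounds of {V, X, A}: E, G, R, X.
The least among these is X.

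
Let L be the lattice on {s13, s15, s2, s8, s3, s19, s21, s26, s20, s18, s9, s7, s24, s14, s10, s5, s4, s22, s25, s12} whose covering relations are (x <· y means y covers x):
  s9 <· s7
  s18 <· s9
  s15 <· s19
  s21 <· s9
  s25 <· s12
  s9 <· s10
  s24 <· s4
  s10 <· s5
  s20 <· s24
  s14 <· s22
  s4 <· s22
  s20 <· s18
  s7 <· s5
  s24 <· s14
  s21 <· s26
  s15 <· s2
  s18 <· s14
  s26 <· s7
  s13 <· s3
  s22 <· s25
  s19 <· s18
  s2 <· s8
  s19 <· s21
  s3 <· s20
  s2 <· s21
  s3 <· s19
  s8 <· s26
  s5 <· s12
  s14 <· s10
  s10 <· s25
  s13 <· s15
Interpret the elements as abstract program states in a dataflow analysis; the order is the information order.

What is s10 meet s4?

Common lower bounds of {s10, s4}: s13, s20, s24, s3.
The greatest among these is s24.

s24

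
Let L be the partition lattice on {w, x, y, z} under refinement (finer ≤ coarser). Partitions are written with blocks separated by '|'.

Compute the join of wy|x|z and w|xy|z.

Common upper bounds of {wy|x|z, w|xy|z}: wxyz, wxy|z.
The least among these is wxy|z.

wxy|z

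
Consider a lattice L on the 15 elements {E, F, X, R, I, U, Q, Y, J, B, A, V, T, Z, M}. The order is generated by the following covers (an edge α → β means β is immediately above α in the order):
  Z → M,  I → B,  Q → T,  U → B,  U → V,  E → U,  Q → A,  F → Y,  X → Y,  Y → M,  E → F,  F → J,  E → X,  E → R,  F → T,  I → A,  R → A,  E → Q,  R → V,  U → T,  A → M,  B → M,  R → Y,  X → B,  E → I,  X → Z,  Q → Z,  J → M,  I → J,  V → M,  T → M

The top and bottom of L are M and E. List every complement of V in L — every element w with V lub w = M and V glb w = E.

Need w with V ∨ w = M and V ∧ w = E.
Checking each element gives: F, I, J, Q, X, Z.

F, I, J, Q, X, Z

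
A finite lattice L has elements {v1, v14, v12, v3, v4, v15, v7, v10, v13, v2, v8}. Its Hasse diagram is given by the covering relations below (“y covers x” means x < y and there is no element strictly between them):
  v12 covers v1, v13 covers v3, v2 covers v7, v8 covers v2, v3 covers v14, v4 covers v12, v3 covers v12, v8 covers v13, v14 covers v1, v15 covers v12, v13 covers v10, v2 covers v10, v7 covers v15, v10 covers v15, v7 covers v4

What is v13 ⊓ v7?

v15

Common lower bounds of {v13, v7}: v1, v12, v15.
The greatest among these is v15.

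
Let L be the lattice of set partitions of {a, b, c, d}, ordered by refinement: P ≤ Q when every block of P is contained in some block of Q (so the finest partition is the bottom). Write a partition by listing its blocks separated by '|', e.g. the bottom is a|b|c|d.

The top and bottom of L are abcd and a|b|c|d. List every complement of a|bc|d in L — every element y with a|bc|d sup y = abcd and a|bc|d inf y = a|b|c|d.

abd|c, ab|cd, acd|b, ac|bd

Need y with a|bc|d ∨ y = abcd and a|bc|d ∧ y = a|b|c|d.
Checking each element gives: abd|c, ab|cd, acd|b, ac|bd.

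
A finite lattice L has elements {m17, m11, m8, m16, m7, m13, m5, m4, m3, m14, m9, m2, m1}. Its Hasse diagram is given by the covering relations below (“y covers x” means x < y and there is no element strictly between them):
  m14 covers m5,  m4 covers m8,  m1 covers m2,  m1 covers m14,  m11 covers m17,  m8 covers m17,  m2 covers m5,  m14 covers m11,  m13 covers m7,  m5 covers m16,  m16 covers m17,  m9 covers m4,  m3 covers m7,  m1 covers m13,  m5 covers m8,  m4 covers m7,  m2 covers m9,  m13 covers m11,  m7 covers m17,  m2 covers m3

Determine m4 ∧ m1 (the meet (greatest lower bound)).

m4

Common lower bounds of {m4, m1}: m17, m4, m7, m8.
The greatest among these is m4.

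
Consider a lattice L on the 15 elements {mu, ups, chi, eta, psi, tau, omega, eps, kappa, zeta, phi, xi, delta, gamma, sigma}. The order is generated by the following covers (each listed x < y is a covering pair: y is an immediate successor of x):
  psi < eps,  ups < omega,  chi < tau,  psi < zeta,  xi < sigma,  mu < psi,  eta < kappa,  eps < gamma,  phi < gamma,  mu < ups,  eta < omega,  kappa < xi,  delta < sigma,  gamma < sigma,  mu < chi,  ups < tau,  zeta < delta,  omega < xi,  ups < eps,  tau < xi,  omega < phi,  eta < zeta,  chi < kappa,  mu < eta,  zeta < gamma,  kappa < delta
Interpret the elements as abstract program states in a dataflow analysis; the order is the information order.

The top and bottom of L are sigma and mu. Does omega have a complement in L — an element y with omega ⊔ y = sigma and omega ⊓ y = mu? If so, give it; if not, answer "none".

none

For every candidate y, either omega ∨ y ≠ sigma or omega ∧ y ≠ mu; no complement exists.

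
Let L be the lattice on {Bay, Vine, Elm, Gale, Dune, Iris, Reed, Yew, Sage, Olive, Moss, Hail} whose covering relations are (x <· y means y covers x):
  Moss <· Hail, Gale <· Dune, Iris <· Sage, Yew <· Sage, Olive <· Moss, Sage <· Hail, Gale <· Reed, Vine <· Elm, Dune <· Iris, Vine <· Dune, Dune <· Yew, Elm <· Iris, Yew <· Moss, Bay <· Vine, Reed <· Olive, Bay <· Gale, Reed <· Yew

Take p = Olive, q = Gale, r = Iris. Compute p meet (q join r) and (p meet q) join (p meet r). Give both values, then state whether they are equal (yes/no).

Gale; Gale; yes

q join r = Iris, so p meet (q join r) = Olive meet Iris = Gale.
p meet q = Gale and p meet r = Gale, so (p meet q) join (p meet r) = Gale join Gale = Gale.
Equal: yes.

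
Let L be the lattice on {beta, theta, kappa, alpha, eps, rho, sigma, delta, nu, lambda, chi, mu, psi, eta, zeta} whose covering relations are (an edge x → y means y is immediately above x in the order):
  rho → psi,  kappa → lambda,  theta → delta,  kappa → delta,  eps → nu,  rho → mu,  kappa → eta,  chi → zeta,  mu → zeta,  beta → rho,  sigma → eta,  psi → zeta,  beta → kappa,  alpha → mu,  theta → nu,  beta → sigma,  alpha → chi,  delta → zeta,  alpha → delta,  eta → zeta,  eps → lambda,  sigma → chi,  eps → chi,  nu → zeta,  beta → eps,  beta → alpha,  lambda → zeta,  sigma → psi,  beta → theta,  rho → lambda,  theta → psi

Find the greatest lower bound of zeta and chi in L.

chi

Common lower bounds of {zeta, chi}: alpha, beta, chi, eps, sigma.
The greatest among these is chi.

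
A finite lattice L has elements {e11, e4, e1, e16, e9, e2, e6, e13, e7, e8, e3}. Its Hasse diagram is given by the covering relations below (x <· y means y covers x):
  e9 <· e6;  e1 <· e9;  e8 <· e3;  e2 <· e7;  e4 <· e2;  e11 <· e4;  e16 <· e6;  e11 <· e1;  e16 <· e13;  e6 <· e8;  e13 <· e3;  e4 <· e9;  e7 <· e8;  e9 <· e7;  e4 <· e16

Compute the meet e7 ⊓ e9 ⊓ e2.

Common lower bounds of {e7, e9, e2}: e11, e4.
The greatest among these is e4.

e4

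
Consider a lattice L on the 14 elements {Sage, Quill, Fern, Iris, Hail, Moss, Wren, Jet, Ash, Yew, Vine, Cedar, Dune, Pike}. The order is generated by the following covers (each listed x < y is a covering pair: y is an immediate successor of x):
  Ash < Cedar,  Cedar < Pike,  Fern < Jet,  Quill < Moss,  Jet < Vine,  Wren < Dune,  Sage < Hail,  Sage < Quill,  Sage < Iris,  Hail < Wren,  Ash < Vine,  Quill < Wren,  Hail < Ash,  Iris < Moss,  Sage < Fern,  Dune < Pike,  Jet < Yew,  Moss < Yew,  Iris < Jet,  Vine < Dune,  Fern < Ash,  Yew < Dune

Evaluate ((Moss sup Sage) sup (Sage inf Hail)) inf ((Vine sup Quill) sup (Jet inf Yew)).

Moss ∨ Sage = Moss
Sage ∧ Hail = Sage
Moss ∨ Sage = Moss
Vine ∨ Quill = Dune
Jet ∧ Yew = Jet
Dune ∨ Jet = Dune
Moss ∧ Dune = Moss

Moss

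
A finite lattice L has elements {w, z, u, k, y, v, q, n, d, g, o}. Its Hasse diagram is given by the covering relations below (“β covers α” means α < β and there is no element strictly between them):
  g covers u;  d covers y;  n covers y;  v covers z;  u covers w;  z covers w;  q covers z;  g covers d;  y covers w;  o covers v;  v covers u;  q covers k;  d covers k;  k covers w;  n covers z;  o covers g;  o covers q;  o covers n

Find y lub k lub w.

Common upper bounds of {y, k, w}: d, g, o.
The least among these is d.

d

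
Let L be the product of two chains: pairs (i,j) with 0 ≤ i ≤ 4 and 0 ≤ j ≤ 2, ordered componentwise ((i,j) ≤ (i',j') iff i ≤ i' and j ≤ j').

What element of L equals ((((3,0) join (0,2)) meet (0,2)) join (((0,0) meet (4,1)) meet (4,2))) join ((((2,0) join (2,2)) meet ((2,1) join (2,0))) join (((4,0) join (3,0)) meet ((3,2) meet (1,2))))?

(2,2)

(3,0) ∨ (0,2) = (3,2)
(3,2) ∧ (0,2) = (0,2)
(0,0) ∧ (4,1) = (0,0)
(0,0) ∧ (4,2) = (0,0)
(0,2) ∨ (0,0) = (0,2)
(2,0) ∨ (2,2) = (2,2)
(2,1) ∨ (2,0) = (2,1)
(2,2) ∧ (2,1) = (2,1)
(4,0) ∨ (3,0) = (4,0)
(3,2) ∧ (1,2) = (1,2)
(4,0) ∧ (1,2) = (1,0)
(2,1) ∨ (1,0) = (2,1)
(0,2) ∨ (2,1) = (2,2)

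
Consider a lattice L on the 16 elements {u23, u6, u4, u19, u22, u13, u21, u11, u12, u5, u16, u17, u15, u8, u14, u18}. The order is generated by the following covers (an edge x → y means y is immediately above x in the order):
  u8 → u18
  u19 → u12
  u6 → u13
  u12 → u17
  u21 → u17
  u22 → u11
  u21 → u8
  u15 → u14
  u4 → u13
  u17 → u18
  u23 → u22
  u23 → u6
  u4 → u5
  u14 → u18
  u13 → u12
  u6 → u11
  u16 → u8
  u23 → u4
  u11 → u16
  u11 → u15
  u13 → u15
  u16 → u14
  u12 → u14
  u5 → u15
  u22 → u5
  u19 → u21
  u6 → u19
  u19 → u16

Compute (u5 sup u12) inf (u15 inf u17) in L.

u13

u5 ∨ u12 = u14
u15 ∧ u17 = u13
u14 ∧ u13 = u13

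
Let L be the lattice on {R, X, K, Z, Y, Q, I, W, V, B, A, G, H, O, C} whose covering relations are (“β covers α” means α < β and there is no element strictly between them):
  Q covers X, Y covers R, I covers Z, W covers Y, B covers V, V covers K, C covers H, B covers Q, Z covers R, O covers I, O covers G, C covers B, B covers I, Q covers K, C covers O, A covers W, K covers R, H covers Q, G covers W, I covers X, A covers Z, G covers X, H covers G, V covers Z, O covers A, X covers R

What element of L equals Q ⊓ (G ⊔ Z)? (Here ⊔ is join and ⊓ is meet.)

X

G ∨ Z = O
Q ∧ O = X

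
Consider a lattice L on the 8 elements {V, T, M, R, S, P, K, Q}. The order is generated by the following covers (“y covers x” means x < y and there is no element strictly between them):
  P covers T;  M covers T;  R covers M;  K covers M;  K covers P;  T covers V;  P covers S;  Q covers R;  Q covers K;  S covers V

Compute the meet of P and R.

Common lower bounds of {P, R}: T, V.
The greatest among these is T.

T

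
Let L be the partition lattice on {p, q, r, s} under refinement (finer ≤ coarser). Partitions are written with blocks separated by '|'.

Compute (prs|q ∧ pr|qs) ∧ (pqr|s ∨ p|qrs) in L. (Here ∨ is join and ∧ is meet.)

pr|q|s

prs|q ∧ pr|qs = pr|q|s
pqr|s ∨ p|qrs = pqrs
pr|q|s ∧ pqrs = pr|q|s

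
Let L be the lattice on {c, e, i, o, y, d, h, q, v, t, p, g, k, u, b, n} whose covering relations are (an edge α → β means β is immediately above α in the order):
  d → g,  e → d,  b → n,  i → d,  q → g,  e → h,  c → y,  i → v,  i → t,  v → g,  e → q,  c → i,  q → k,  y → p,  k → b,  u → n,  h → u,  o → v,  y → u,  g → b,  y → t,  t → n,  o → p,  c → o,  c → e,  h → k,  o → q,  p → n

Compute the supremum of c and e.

Common upper bounds of {c, e}: b, d, e, g, h, k, n, q, u.
The least among these is e.

e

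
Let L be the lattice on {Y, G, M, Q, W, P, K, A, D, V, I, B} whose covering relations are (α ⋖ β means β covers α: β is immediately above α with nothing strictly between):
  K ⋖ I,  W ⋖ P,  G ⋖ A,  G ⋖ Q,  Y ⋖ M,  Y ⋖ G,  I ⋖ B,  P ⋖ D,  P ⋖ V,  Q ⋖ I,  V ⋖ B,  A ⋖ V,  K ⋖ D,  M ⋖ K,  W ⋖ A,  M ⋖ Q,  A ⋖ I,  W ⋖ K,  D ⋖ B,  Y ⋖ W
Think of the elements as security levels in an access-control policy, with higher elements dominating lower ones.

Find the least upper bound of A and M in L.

I

Common upper bounds of {A, M}: B, I.
The least among these is I.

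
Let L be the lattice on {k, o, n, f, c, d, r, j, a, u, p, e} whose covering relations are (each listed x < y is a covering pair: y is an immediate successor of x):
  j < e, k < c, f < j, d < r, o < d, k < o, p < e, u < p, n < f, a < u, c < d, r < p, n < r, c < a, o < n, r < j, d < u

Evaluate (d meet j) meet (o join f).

d ∧ j = d
o ∨ f = f
d ∧ f = o

o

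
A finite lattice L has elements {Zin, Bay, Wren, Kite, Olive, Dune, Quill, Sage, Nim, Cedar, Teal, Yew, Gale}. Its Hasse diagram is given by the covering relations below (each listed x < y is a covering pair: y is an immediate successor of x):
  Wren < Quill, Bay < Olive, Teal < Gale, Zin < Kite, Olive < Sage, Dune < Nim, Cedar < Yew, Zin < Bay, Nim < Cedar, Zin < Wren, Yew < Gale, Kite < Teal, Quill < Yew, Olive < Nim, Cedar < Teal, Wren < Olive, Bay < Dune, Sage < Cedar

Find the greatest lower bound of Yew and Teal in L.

Common lower bounds of {Yew, Teal}: Bay, Cedar, Dune, Nim, Olive, Sage, Wren, Zin.
The greatest among these is Cedar.

Cedar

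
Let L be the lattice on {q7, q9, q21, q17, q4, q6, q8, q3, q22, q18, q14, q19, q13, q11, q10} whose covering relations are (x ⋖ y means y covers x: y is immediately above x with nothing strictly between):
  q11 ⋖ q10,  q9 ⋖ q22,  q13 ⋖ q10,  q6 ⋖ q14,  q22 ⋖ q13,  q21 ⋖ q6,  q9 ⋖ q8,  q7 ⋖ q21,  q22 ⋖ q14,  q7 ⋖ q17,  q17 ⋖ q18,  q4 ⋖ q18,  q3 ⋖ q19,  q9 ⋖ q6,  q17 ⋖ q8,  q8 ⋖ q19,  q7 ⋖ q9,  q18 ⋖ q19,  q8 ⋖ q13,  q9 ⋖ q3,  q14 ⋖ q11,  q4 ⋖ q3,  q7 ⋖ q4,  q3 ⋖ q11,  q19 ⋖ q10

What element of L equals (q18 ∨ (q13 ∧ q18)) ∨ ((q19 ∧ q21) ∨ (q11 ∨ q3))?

q13 ∧ q18 = q17
q18 ∨ q17 = q18
q19 ∧ q21 = q7
q11 ∨ q3 = q11
q7 ∨ q11 = q11
q18 ∨ q11 = q10

q10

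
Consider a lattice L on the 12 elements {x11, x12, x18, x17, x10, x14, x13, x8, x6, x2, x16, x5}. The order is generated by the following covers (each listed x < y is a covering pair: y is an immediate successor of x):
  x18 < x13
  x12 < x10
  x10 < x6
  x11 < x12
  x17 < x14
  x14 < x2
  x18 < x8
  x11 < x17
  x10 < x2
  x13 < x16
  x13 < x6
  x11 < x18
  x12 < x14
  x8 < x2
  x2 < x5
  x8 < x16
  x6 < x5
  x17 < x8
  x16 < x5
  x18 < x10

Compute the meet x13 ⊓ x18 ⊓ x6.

x18

Common lower bounds of {x13, x18, x6}: x11, x18.
The greatest among these is x18.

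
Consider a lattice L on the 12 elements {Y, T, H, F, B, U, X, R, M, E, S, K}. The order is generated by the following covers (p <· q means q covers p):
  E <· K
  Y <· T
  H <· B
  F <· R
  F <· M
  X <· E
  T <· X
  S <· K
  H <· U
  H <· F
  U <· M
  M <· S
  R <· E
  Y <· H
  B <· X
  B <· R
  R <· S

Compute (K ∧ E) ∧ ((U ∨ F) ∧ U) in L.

K ∧ E = E
U ∨ F = M
M ∧ U = U
E ∧ U = H

H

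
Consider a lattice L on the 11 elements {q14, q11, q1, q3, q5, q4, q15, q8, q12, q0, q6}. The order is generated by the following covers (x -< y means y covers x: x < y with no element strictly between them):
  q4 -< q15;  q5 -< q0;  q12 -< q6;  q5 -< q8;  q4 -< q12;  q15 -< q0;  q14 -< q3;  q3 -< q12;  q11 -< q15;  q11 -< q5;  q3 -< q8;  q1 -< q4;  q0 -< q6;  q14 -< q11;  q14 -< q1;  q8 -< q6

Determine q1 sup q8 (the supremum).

q6

Common upper bounds of {q1, q8}: q6.
The least among these is q6.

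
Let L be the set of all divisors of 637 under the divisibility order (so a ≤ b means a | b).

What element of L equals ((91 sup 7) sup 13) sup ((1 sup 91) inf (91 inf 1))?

91

91 ∨ 7 = 91
91 ∨ 13 = 91
1 ∨ 91 = 91
91 ∧ 1 = 1
91 ∧ 1 = 1
91 ∨ 1 = 91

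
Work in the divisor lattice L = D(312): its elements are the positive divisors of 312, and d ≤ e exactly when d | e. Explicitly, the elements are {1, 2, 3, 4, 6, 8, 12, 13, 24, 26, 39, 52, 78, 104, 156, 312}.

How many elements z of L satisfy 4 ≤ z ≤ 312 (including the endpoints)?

The interval [4, 312] = {104, 12, 156, 24, 312, 4, 52, 8}, which has 8 elements.

8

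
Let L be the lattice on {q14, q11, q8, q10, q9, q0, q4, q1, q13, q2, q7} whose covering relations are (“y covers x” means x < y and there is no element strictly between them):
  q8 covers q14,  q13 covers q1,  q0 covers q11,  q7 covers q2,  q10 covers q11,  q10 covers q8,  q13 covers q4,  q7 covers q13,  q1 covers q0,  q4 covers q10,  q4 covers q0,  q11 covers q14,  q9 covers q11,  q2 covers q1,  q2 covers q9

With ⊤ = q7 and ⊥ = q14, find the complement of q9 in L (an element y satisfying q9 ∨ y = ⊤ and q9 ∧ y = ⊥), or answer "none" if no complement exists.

Need y with q9 ∨ y = q7 and q9 ∧ y = q14.
Checking each element gives: q8.

q8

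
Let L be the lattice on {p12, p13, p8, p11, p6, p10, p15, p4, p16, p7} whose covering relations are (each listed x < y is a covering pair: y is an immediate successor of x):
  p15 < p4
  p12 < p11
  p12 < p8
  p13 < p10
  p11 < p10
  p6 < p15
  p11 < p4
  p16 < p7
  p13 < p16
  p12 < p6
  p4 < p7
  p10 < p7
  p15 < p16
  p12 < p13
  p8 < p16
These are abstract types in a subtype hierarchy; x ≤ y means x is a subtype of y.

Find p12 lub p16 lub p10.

p7

Common upper bounds of {p12, p16, p10}: p7.
The least among these is p7.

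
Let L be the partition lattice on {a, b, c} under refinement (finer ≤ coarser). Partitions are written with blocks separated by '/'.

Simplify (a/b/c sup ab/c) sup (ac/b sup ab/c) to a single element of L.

a/b/c ∨ ab/c = ab/c
ac/b ∨ ab/c = abc
ab/c ∨ abc = abc

abc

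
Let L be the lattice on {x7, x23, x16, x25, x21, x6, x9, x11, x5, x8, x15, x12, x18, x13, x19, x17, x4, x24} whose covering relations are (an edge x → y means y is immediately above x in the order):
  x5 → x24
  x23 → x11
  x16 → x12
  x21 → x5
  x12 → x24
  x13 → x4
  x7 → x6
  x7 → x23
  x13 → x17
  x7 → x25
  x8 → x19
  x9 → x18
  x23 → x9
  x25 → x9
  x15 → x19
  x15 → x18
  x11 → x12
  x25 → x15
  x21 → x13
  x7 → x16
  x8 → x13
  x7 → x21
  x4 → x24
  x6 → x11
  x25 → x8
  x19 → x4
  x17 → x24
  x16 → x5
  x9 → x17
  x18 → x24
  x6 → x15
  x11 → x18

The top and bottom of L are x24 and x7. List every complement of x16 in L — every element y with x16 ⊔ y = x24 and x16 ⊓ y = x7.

Need y with x16 ∨ y = x24 and x16 ∧ y = x7.
Checking each element gives: x13, x15, x17, x18, x19, x25, x4, x8, x9.

x13, x15, x17, x18, x19, x25, x4, x8, x9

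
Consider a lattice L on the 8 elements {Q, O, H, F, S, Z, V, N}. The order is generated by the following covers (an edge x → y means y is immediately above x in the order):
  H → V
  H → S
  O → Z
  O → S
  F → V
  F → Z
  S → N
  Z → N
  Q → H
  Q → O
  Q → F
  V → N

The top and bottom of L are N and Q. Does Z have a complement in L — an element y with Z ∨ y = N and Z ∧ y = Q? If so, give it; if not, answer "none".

Need y with Z ∨ y = N and Z ∧ y = Q.
Checking each element gives: H.

H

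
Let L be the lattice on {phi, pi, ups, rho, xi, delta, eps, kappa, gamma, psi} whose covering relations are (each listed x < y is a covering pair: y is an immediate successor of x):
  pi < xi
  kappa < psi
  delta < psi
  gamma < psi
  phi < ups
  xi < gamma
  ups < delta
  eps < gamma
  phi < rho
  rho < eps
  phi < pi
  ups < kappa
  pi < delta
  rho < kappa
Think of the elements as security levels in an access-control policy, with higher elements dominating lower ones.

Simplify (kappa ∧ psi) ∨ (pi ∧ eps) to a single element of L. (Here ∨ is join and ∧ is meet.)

kappa

kappa ∧ psi = kappa
pi ∧ eps = phi
kappa ∨ phi = kappa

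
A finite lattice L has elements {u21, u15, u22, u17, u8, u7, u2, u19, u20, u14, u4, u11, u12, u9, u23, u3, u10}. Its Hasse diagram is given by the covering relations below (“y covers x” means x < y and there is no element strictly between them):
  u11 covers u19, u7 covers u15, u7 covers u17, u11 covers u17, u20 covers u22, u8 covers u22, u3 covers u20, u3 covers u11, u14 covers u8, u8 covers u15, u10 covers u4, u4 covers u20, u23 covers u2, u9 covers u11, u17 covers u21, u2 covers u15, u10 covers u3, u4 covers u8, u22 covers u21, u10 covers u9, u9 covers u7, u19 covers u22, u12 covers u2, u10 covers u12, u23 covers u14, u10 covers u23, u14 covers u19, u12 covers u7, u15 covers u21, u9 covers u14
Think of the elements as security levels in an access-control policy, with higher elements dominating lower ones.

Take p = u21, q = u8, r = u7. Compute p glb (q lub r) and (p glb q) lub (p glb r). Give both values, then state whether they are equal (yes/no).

u21; u21; yes

q lub r = u9, so p glb (q lub r) = u21 glb u9 = u21.
p glb q = u21 and p glb r = u21, so (p glb q) lub (p glb r) = u21 lub u21 = u21.
Equal: yes.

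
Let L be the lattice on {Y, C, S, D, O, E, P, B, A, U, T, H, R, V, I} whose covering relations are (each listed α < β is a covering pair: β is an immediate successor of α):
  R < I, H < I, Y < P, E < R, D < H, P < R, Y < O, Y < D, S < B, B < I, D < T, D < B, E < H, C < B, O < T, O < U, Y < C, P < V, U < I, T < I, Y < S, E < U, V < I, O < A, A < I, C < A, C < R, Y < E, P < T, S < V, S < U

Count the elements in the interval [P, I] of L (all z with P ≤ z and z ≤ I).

The interval [P, I] = {I, P, R, T, V}, which has 5 elements.

5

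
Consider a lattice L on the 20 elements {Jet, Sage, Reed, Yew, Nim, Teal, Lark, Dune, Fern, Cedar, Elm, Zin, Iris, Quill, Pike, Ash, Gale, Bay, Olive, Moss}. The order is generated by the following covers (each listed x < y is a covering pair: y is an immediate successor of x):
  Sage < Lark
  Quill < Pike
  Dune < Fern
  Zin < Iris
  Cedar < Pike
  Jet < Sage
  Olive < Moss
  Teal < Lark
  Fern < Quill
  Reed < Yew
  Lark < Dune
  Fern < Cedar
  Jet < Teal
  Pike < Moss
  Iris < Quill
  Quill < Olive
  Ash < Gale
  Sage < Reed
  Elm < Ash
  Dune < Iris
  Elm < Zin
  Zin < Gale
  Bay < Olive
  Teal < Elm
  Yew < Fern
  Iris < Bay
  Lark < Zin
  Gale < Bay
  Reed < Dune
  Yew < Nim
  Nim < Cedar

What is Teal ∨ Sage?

Common upper bounds of {Teal, Sage}: Bay, Cedar, Dune, Fern, Gale, Iris, Lark, Moss, Olive, Pike, Quill, Zin.
The least among these is Lark.

Lark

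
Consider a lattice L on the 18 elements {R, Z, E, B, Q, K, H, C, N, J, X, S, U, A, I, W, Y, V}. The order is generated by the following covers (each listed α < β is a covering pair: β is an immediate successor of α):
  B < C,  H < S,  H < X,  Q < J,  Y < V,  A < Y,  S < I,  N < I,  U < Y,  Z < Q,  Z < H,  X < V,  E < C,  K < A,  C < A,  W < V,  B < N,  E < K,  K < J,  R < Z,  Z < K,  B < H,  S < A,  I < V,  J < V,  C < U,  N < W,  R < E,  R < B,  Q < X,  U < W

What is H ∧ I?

H

Common lower bounds of {H, I}: B, H, R, Z.
The greatest among these is H.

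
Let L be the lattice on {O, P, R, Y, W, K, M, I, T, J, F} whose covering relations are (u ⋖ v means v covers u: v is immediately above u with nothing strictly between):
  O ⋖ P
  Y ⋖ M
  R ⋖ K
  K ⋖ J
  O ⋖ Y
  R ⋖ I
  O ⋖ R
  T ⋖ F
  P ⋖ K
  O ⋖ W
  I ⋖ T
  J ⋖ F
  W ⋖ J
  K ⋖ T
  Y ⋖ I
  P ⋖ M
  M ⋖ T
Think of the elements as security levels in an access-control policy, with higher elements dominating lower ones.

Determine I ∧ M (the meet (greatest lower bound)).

Y

Common lower bounds of {I, M}: O, Y.
The greatest among these is Y.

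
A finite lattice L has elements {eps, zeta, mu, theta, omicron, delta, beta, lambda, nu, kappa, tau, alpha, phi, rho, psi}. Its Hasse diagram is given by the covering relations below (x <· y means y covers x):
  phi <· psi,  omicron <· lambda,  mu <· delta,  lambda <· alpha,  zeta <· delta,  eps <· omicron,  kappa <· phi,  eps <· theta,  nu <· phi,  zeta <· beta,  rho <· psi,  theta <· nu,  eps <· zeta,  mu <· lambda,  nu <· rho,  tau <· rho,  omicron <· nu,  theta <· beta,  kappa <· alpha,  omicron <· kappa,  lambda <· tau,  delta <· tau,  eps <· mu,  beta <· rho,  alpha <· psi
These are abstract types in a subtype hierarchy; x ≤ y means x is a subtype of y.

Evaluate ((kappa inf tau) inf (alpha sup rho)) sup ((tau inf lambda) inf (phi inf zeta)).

kappa ∧ tau = omicron
alpha ∨ rho = psi
omicron ∧ psi = omicron
tau ∧ lambda = lambda
phi ∧ zeta = eps
lambda ∧ eps = eps
omicron ∨ eps = omicron

omicron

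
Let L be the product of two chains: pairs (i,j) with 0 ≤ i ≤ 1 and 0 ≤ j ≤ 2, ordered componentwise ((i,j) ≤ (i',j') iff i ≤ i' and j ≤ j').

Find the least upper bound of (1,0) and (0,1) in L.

In a product of chains, the join is componentwise max, giving (1,1).

(1,1)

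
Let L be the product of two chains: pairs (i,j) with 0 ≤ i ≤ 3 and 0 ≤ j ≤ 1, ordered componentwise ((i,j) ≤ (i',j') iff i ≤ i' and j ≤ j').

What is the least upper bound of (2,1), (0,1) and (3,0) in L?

(3,1)

Common upper bounds of {(2,1), (0,1), (3,0)}: (3,1).
The least among these is (3,1).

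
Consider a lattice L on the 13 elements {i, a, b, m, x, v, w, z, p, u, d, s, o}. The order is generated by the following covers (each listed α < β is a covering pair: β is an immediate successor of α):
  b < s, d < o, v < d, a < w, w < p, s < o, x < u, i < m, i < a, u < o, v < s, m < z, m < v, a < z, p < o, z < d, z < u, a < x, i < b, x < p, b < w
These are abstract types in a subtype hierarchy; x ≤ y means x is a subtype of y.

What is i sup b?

Common upper bounds of {i, b}: b, o, p, s, w.
The least among these is b.

b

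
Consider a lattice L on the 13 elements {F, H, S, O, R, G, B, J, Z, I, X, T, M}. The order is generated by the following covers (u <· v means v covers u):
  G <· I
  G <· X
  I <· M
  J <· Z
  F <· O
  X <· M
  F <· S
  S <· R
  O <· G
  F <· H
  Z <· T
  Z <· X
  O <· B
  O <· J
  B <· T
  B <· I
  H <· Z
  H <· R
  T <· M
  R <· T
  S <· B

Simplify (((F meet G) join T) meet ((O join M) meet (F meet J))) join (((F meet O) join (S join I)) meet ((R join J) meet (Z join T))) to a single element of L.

B

F ∧ G = F
F ∨ T = T
O ∨ M = M
F ∧ J = F
M ∧ F = F
T ∧ F = F
F ∧ O = F
S ∨ I = I
F ∨ I = I
R ∨ J = T
Z ∨ T = T
T ∧ T = T
I ∧ T = B
F ∨ B = B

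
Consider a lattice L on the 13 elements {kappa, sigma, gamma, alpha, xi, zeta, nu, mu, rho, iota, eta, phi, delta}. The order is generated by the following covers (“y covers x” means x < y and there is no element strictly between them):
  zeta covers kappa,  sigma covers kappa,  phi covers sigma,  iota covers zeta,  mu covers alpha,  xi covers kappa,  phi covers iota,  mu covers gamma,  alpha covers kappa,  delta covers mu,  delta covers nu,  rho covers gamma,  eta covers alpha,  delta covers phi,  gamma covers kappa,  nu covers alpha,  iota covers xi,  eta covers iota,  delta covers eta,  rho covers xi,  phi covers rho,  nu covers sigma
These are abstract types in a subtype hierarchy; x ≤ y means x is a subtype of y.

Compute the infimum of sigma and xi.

Common lower bounds of {sigma, xi}: kappa.
The greatest among these is kappa.

kappa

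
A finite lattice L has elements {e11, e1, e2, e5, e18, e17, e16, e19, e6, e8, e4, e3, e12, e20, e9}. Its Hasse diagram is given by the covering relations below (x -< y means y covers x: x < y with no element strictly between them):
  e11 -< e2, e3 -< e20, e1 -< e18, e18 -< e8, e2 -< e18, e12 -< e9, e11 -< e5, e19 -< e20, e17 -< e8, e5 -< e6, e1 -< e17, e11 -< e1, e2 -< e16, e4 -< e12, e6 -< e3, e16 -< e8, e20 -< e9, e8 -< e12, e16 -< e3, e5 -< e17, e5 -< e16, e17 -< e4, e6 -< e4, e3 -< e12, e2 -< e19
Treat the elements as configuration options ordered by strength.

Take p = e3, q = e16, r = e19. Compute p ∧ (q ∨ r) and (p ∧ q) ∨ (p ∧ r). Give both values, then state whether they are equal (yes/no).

q ∨ r = e20, so p ∧ (q ∨ r) = e3 ∧ e20 = e3.
p ∧ q = e16 and p ∧ r = e2, so (p ∧ q) ∨ (p ∧ r) = e16 ∨ e2 = e16.
Equal: no.

e3; e16; no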